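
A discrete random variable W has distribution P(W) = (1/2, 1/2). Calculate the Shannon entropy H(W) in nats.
0.6931 nats

Shannon entropy is H(X) = -Σ p(x) log p(x).

For P = (1/2, 1/2):
H = -1/2 × log_e(1/2) -1/2 × log_e(1/2)
H = 0.6931 nats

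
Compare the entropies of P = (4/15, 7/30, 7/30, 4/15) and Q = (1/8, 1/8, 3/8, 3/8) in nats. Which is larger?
P

Computing entropies in nats:
H(P) = 1.3841
H(Q) = 1.2555

Distribution P has higher entropy.

Intuition: The distribution closer to uniform (more spread out) has higher entropy.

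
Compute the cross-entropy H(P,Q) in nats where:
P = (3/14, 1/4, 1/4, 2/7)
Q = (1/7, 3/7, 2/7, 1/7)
1.4980 nats

Cross-entropy: H(P,Q) = -Σ p(x) log q(x)

Alternatively: H(P,Q) = H(P) + D_KL(P||Q)
H(P) = 1.3812 nats
D_KL(P||Q) = 0.1168 nats

H(P,Q) = 1.3812 + 0.1168 = 1.4980 nats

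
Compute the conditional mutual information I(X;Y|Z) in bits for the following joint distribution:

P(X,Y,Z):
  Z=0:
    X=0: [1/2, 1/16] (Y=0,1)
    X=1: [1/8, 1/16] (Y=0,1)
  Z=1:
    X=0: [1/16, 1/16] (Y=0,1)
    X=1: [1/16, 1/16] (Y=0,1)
0.0323 bits

Conditional mutual information: I(X;Y|Z) = H(X|Z) + H(Y|Z) - H(X,Y|Z)

H(Z) = 0.8113
H(X,Z) = 1.6697 → H(X|Z) = 0.8585
H(Y,Z) = 1.5488 → H(Y|Z) = 0.7375
H(X,Y,Z) = 2.3750 → H(X,Y|Z) = 1.5637

I(X;Y|Z) = 0.8585 + 0.7375 - 1.5637 = 0.0323 bits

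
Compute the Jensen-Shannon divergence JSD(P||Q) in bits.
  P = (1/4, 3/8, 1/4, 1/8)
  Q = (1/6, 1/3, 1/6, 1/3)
0.0484 bits

Jensen-Shannon divergence is:
JSD(P||Q) = 0.5 × D_KL(P||M) + 0.5 × D_KL(Q||M)
where M = 0.5 × (P + Q) is the mixture distribution.

M = 0.5 × (1/4, 3/8, 1/4, 1/8) + 0.5 × (1/6, 1/3, 1/6, 1/3) = (5/24, 0.354167, 5/24, 0.229167)

D_KL(P||M) = 0.0531 bits
D_KL(Q||M) = 0.0437 bits

JSD(P||Q) = 0.5 × 0.0531 + 0.5 × 0.0437 = 0.0484 bits

Unlike KL divergence, JSD is symmetric and bounded: 0 ≤ JSD ≤ log(2).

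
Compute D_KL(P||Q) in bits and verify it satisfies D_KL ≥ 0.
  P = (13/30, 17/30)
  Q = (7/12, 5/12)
0.0655 bits

KL divergence satisfies the Gibbs inequality: D_KL(P||Q) ≥ 0 for all distributions P, Q.

D_KL(P||Q) = Σ p(x) log(p(x)/q(x))
Term by term:
  x=0: 13/30 × log_2[(13/30)/(7/12)] = -0.1858
  x=1: 17/30 × log_2[(17/30)/(5/12)] = 0.2514
D_KL(P||Q) = 0.0655 bits

D_KL(P||Q) = 0.0655 ≥ 0 ✓

This non-negativity is a fundamental property: relative entropy cannot be negative because it measures how different Q is from P.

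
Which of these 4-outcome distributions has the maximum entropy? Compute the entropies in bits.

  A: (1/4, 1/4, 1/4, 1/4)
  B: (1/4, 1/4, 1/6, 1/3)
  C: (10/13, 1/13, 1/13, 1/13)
A

For a discrete distribution over n outcomes, entropy is maximized by the uniform distribution.

Computing entropies:
H(A) = 2.0000 bits
H(B) = 1.9591 bits
H(C) = 1.1451 bits

The uniform distribution (where all probabilities equal 1/4) achieves the maximum entropy of log_2(4) = 2.0000 bits.

Distribution A has the highest entropy.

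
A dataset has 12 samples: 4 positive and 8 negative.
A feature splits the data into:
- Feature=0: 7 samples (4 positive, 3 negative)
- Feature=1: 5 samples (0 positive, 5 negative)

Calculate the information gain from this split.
0.3436 bits

Information Gain = H(Y) - H(Y|Feature)

Before split:
P(positive) = 4/12 = 0.3333
H(Y) = 0.9183 bits

After split:
Feature=0: H = 0.9852 bits (weight = 7/12)
Feature=1: H = 0.0000 bits (weight = 5/12)
H(Y|Feature) = (7/12)×0.9852 + (5/12)×0.0000 = 0.5747 bits

Information Gain = 0.9183 - 0.5747 = 0.3436 bits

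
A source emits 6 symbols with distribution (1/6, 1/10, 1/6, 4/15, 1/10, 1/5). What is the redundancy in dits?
0.0259 dits

Redundancy measures how far a source is from maximum entropy:
R = H_max - H(X)

Maximum entropy for 6 symbols: H_max = log_10(6) = 0.7782 dits
Actual entropy: H(X) = 0.7523 dits
Redundancy: R = 0.7782 - 0.7523 = 0.0259 dits

This redundancy represents potential for compression: the source could be compressed by 0.0259 dits per symbol.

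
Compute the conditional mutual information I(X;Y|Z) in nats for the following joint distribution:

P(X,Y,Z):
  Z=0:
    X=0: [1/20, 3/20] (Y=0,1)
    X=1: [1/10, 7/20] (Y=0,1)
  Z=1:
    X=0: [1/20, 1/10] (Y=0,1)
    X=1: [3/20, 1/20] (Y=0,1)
0.0314 nats

Conditional mutual information: I(X;Y|Z) = H(X|Z) + H(Y|Z) - H(X,Y|Z)

H(Z) = 0.6474
H(X,Z) = 1.2877 → H(X|Z) = 0.6402
H(Y,Z) = 1.2376 → H(Y|Z) = 0.5902
H(X,Y,Z) = 1.8465 → H(X,Y|Z) = 1.1990

I(X;Y|Z) = 0.6402 + 0.5902 - 1.1990 = 0.0314 nats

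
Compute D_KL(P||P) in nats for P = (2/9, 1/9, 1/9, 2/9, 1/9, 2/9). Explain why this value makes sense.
0.0000 nats

KL divergence satisfies the Gibbs inequality: D_KL(P||Q) ≥ 0 for all distributions P, Q.

D_KL(P||Q) = Σ p(x) log(p(x)/q(x))
Each term is p(x) × log_e(p(x)/p(x)) = p(x) × log_e(1) = 0, so the sum is 0.
D_KL(P||Q) = 0.0000 nats

When P = Q, the KL divergence is exactly 0, as there is no 'divergence' between identical distributions.

This non-negativity is a fundamental property: relative entropy cannot be negative because it measures how different Q is from P.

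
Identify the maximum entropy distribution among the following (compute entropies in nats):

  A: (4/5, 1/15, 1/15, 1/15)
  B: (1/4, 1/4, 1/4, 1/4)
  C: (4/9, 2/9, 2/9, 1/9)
B

For a discrete distribution over n outcomes, entropy is maximized by the uniform distribution.

Computing entropies:
H(A) = 0.7201 nats
H(B) = 1.3863 nats
H(C) = 1.2730 nats

The uniform distribution (where all probabilities equal 1/4) achieves the maximum entropy of log_e(4) = 1.3863 nats.

Distribution B has the highest entropy.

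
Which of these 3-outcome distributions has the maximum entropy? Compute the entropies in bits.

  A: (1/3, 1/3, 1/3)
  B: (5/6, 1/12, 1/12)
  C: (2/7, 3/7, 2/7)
A

For a discrete distribution over n outcomes, entropy is maximized by the uniform distribution.

Computing entropies:
H(A) = 1.5850 bits
H(B) = 0.8167 bits
H(C) = 1.5567 bits

The uniform distribution (where all probabilities equal 1/3) achieves the maximum entropy of log_2(3) = 1.5850 bits.

Distribution A has the highest entropy.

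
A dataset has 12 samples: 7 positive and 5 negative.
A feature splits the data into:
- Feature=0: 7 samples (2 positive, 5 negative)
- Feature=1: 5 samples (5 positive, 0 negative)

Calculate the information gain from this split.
0.4764 bits

Information Gain = H(Y) - H(Y|Feature)

Before split:
P(positive) = 7/12 = 0.5833
H(Y) = 0.9799 bits

After split:
Feature=0: H = 0.8631 bits (weight = 7/12)
Feature=1: H = 0.0000 bits (weight = 5/12)
H(Y|Feature) = (7/12)×0.8631 + (5/12)×0.0000 = 0.5035 bits

Information Gain = 0.9799 - 0.5035 = 0.4764 bits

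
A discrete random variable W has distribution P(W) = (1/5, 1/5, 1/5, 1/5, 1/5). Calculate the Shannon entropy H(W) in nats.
1.6094 nats

Shannon entropy is H(X) = -Σ p(x) log p(x).

For P = (1/5, 1/5, 1/5, 1/5, 1/5):
H = -1/5 × log_e(1/5) -1/5 × log_e(1/5) -1/5 × log_e(1/5) -1/5 × log_e(1/5) -1/5 × log_e(1/5)
H = 1.6094 nats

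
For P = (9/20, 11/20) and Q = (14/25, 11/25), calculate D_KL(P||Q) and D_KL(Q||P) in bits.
D_KL(P||Q) = 0.0351, D_KL(Q||P) = 0.0350

KL divergence is not symmetric: D_KL(P||Q) ≠ D_KL(Q||P) in general.

D_KL(P||Q) = 0.0351 bits
D_KL(Q||P) = 0.0350 bits

No, they are not equal!

This asymmetry is why KL divergence is not a true distance metric.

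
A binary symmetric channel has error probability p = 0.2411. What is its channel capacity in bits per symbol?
0.2031 bits

For a binary symmetric channel (BSC) with error probability p:
Capacity C = 1 - H(p) bits per symbol

where H(p) = -p log₂(p) - (1-p) log₂(1-p) is the binary entropy function.

H(0.2411) = 0.7969 bits
C = 1 - 0.7969 = 0.2031 bits per symbol

This means we can reliably transmit up to 0.2031 bits of information per channel use.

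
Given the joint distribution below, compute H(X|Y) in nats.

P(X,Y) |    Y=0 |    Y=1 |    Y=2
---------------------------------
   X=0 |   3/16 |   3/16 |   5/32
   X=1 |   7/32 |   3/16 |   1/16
0.6712 nats

Using the chain rule: H(X|Y) = H(X,Y) - H(Y)

First, compute H(X,Y) = 1.7374 nats

Marginal P(Y) = (13/32, 3/8, 7/32)
H(Y) = 1.0662 nats

H(X|Y) = H(X,Y) - H(Y) = 1.7374 - 1.0662 = 0.6712 nats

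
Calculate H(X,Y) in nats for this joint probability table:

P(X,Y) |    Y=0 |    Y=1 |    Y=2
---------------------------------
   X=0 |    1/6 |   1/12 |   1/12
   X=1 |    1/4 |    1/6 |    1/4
1.7046 nats

Joint entropy is H(X,Y) = -Σ_{x,y} p(x,y) log p(x,y).

Summing over all non-zero entries:
H(X,Y) = -[1/6·log_e(1/6) + 1/12·log_e(1/12) + 1/12·log_e(1/12) + 1/4·log_e(1/4) + 1/6·log_e(1/6) + 1/4·log_e(1/4)]
H(X,Y) = 1.7046 nats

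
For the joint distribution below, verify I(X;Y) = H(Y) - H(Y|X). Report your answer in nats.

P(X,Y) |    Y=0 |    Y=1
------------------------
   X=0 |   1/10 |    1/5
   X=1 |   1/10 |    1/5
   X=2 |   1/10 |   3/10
I(X;Y) = 0.0040 nats

Mutual information has multiple equivalent forms:
- I(X;Y) = H(X) - H(X|Y)
- I(X;Y) = H(Y) - H(Y|X)
- I(X;Y) = H(X) + H(Y) - H(X,Y)

Computing all quantities:
H(X) = 1.0889, H(Y) = 0.6109, H(X,Y) = 1.6957
H(X|Y) = 1.0849, H(Y|X) = 0.6068

Verification:
H(X) - H(X|Y) = 1.0889 - 1.0849 = 0.0040
H(Y) - H(Y|X) = 0.6109 - 0.6068 = 0.0040
H(X) + H(Y) - H(X,Y) = 1.0889 + 0.6109 - 1.6957 = 0.0040

All forms give I(X;Y) = 0.0040 nats. ✓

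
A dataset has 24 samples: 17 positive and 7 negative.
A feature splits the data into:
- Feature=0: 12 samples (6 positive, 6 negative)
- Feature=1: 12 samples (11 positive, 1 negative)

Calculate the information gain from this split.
0.1640 bits

Information Gain = H(Y) - H(Y|Feature)

Before split:
P(positive) = 17/24 = 0.7083
H(Y) = 0.8709 bits

After split:
Feature=0: H = 1.0000 bits (weight = 12/24)
Feature=1: H = 0.4138 bits (weight = 12/24)
H(Y|Feature) = (12/24)×1.0000 + (12/24)×0.4138 = 0.7069 bits

Information Gain = 0.8709 - 0.7069 = 0.1640 bits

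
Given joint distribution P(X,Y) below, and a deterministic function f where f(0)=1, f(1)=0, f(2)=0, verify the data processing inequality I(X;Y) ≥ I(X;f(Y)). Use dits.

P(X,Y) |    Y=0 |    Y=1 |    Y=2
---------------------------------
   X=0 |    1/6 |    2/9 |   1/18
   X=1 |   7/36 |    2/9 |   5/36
I(X;Y) = 0.0058, I(X;f(Y)) = 0.0001, inequality holds: 0.0058 ≥ 0.0001

Data Processing Inequality: For any Markov chain X → Y → Z, we have I(X;Y) ≥ I(X;Z).

Here Z = f(Y) is a deterministic function of Y, forming X → Y → Z.

Original I(X;Y) = 0.0058 dits

After applying f:
P(X,Z) where Z=f(Y):
- P(X,Z=0) = P(X,Y=1) + P(X,Y=2)
- P(X,Z=1) = P(X,Y=0)

I(X;Z) = I(X;f(Y)) = 0.0001 dits

Verification: 0.0058 ≥ 0.0001 ✓

Information cannot be created by processing; the function f can only lose information about X.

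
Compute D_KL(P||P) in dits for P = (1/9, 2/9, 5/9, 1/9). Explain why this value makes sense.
0.0000 dits

KL divergence satisfies the Gibbs inequality: D_KL(P||Q) ≥ 0 for all distributions P, Q.

D_KL(P||Q) = Σ p(x) log(p(x)/q(x))
Each term is p(x) × log_10(p(x)/p(x)) = p(x) × log_10(1) = 0, so the sum is 0.
D_KL(P||Q) = 0.0000 dits

When P = Q, the KL divergence is exactly 0, as there is no 'divergence' between identical distributions.

This non-negativity is a fundamental property: relative entropy cannot be negative because it measures how different Q is from P.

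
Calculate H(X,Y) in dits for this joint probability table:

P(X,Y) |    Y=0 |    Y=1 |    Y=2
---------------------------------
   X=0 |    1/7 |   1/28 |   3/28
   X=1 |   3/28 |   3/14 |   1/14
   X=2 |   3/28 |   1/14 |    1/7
0.9120 dits

Joint entropy is H(X,Y) = -Σ_{x,y} p(x,y) log p(x,y).

Summing over all non-zero entries:
H(X,Y) = -[1/7·log_10(1/7) + 1/28·log_10(1/28) + 3/28·log_10(3/28) + 3/28·log_10(3/28) + 3/14·log_10(3/14) + 1/14·log_10(1/14) + 3/28·log_10(3/28) + 1/14·log_10(1/14) + 1/7·log_10(1/7)]
H(X,Y) = 0.9120 dits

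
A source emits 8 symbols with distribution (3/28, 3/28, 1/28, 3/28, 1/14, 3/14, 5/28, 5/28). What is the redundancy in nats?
0.1086 nats

Redundancy measures how far a source is from maximum entropy:
R = H_max - H(X)

Maximum entropy for 8 symbols: H_max = log_e(8) = 2.0794 nats
Actual entropy: H(X) = 1.9708 nats
Redundancy: R = 2.0794 - 1.9708 = 0.1086 nats

This redundancy represents potential for compression: the source could be compressed by 0.1086 nats per symbol.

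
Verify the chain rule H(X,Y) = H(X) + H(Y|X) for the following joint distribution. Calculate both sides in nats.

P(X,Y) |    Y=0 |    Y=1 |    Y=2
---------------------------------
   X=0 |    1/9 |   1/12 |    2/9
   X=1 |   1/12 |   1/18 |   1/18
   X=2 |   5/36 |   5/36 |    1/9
H(X,Y) = 2.1062, H(X) = 1.0505, H(Y|X) = 1.0557 (all in nats)

Chain rule: H(X,Y) = H(X) + H(Y|X)

Left side — joint entropy directly:
H(X,Y) = -Σ p(x,y) log p(x,y) = 2.1062 nats

Right side — compute H(Y|X) from the conditional distributions:
P(X) = (5/12, 7/36, 7/18), so H(X) = 1.0505 nats
H(Y|X) = Σ_x P(X=x) · H(Y|X=x):
  P(Y|X=0) = (4/15, 1/5, 8/15), H(Y|X=0) = 1.0096, weight P(X=0) = 5/12
  P(Y|X=1) = (3/7, 2/7, 2/7), H(Y|X=1) = 1.0790, weight P(X=1) = 7/36
  P(Y|X=2) = (5/14, 5/14, 2/7), H(Y|X=2) = 1.0934, weight P(X=2) = 7/18
H(Y|X) = 1.0557 nats

H(X) + H(Y|X) = 1.0505 + 1.0557 = 2.1062 nats

Both sides equal 2.1062 nats. ✓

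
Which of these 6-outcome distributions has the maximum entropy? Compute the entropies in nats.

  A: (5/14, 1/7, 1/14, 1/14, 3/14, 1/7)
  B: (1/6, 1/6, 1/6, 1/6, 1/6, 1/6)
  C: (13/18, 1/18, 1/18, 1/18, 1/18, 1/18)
B

For a discrete distribution over n outcomes, entropy is maximized by the uniform distribution.

Computing entropies:
H(A) = 1.6308 nats
H(B) = 1.7918 nats
H(C) = 1.0379 nats

The uniform distribution (where all probabilities equal 1/6) achieves the maximum entropy of log_e(6) = 1.7918 nats.

Distribution B has the highest entropy.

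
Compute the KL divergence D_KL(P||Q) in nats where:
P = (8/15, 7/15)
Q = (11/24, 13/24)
0.0113 nats

KL divergence: D_KL(P||Q) = Σ p(x) log(p(x)/q(x))

Computing term by term:
  x=0: 8/15 × log_e[(8/15)/(11/24)] = 8/15 × 0.1515 = 0.0808
  x=1: 7/15 × log_e[(7/15)/(13/24)] = 7/15 × -0.1490 = -0.0695

D_KL(P||Q) = 0.0113 nats

Note: KL divergence is always non-negative and equals 0 iff P = Q.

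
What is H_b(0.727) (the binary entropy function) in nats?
0.5862 nats

The binary entropy function is:
H(p) = -p log(p) - (1-p) log(1-p)

H(0.727) = -0.727 × log_e(0.727) - 0.273 × log_e(0.273)
H(0.727) = 0.5862 nats

Note: Binary entropy is maximized at p=0.5 (H=1 bit) and minimized at p=0 or p=1 (H=0).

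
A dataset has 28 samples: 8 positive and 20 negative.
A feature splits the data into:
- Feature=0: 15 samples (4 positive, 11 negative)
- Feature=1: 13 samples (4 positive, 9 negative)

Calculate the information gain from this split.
0.0015 bits

Information Gain = H(Y) - H(Y|Feature)

Before split:
P(positive) = 8/28 = 0.2857
H(Y) = 0.8631 bits

After split:
Feature=0: H = 0.8366 bits (weight = 15/28)
Feature=1: H = 0.8905 bits (weight = 13/28)
H(Y|Feature) = (15/28)×0.8366 + (13/28)×0.8905 = 0.8616 bits

Information Gain = 0.8631 - 0.8616 = 0.0015 bits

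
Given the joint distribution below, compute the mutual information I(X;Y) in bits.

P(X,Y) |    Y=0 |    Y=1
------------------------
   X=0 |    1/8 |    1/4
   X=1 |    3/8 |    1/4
0.0488 bits

Mutual information: I(X;Y) = H(X) + H(Y) - H(X,Y)

Marginals:
P(X) = (3/8, 5/8), H(X) = 0.9544 bits
P(Y) = (1/2, 1/2), H(Y) = 1.0000 bits

Joint entropy: H(X,Y) = 1.9056 bits

I(X;Y) = 0.9544 + 1.0000 - 1.9056 = 0.0488 bits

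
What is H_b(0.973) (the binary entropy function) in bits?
0.1791 bits

The binary entropy function is:
H(p) = -p log(p) - (1-p) log(1-p)

H(0.973) = -0.973 × log_2(0.973) - 0.027 × log_2(0.027)
H(0.973) = 0.1791 bits

Note: Binary entropy is maximized at p=0.5 (H=1 bit) and minimized at p=0 or p=1 (H=0).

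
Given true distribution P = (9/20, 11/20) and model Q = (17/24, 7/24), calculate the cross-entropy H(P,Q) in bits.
1.2016 bits

Cross-entropy: H(P,Q) = -Σ p(x) log q(x)

Alternatively: H(P,Q) = H(P) + D_KL(P||Q)
H(P) = 0.9928 bits
D_KL(P||Q) = 0.2088 bits

H(P,Q) = 0.9928 + 0.2088 = 1.2016 bits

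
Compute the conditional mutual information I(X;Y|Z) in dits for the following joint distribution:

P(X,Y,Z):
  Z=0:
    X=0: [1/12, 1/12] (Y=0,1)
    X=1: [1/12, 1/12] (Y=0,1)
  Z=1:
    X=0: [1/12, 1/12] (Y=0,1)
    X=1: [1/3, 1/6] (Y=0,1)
0.0032 dits

Conditional mutual information: I(X;Y|Z) = H(X|Z) + H(Y|Z) - H(X,Y|Z)

H(Z) = 0.2764
H(X,Z) = 0.5396 → H(X|Z) = 0.2632
H(Y,Z) = 0.5683 → H(Y|Z) = 0.2919
H(X,Y,Z) = 0.8283 → H(X,Y|Z) = 0.5519

I(X;Y|Z) = 0.2632 + 0.2919 - 0.5519 = 0.0032 dits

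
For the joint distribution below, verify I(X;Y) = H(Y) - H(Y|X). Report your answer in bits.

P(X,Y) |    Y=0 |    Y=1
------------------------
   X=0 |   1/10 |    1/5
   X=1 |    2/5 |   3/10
I(X;Y) = 0.0349 bits

Mutual information has multiple equivalent forms:
- I(X;Y) = H(X) - H(X|Y)
- I(X;Y) = H(Y) - H(Y|X)
- I(X;Y) = H(X) + H(Y) - H(X,Y)

Computing all quantities:
H(X) = 0.8813, H(Y) = 1.0000, H(X,Y) = 1.8464
H(X|Y) = 0.8464, H(Y|X) = 0.9651

Verification:
H(X) - H(X|Y) = 0.8813 - 0.8464 = 0.0349
H(Y) - H(Y|X) = 1.0000 - 0.9651 = 0.0349
H(X) + H(Y) - H(X,Y) = 0.8813 + 1.0000 - 1.8464 = 0.0349

All forms give I(X;Y) = 0.0349 bits. ✓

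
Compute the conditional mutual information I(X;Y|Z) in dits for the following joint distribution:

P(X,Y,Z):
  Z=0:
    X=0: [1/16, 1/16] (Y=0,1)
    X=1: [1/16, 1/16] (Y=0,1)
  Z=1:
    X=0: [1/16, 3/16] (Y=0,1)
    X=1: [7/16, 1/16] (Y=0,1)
0.0645 dits

Conditional mutual information: I(X;Y|Z) = H(X|Z) + H(Y|Z) - H(X,Y|Z)

H(Z) = 0.2442
H(X,Z) = 0.5268 → H(X|Z) = 0.2826
H(Y,Z) = 0.5268 → H(Y|Z) = 0.2826
H(X,Y,Z) = 0.7449 → H(X,Y|Z) = 0.5007

I(X;Y|Z) = 0.2826 + 0.2826 - 0.5007 = 0.0645 dits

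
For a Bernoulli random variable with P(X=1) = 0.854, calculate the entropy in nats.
0.4157 nats

The binary entropy function is:
H(p) = -p log(p) - (1-p) log(1-p)

H(0.854) = -0.854 × log_e(0.854) - 0.146 × log_e(0.146)
H(0.854) = 0.4157 nats

Note: Binary entropy is maximized at p=0.5 (H=1 bit) and minimized at p=0 or p=1 (H=0).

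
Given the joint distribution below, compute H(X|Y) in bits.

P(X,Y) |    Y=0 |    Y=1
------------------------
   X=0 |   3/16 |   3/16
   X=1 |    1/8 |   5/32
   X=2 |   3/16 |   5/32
1.5704 bits

Using the chain rule: H(X|Y) = H(X,Y) - H(Y)

First, compute H(X,Y) = 2.5704 bits

Marginal P(Y) = (1/2, 1/2)
H(Y) = 1.0000 bits

H(X|Y) = H(X,Y) - H(Y) = 2.5704 - 1.0000 = 1.5704 bits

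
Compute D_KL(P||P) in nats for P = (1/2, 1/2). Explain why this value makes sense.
0.0000 nats

KL divergence satisfies the Gibbs inequality: D_KL(P||Q) ≥ 0 for all distributions P, Q.

D_KL(P||Q) = Σ p(x) log(p(x)/q(x))
Each term is p(x) × log_e(p(x)/p(x)) = p(x) × log_e(1) = 0, so the sum is 0.
D_KL(P||Q) = 0.0000 nats

When P = Q, the KL divergence is exactly 0, as there is no 'divergence' between identical distributions.

This non-negativity is a fundamental property: relative entropy cannot be negative because it measures how different Q is from P.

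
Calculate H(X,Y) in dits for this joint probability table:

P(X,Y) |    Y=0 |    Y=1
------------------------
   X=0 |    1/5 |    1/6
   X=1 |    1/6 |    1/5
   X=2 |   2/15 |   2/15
0.7723 dits

Joint entropy is H(X,Y) = -Σ_{x,y} p(x,y) log p(x,y).

Summing over all non-zero entries:
H(X,Y) = -[1/5·log_10(1/5) + 1/6·log_10(1/6) + 1/6·log_10(1/6) + 1/5·log_10(1/5) + 2/15·log_10(2/15) + 2/15·log_10(2/15)]
H(X,Y) = 0.7723 dits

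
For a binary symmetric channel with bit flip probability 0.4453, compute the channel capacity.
0.0087 bits

For a binary symmetric channel (BSC) with error probability p:
Capacity C = 1 - H(p) bits per symbol

where H(p) = -p log₂(p) - (1-p) log₂(1-p) is the binary entropy function.

H(0.4453) = 0.9913 bits
C = 1 - 0.9913 = 0.0087 bits per symbol

This means we can reliably transmit up to 0.0087 bits of information per channel use.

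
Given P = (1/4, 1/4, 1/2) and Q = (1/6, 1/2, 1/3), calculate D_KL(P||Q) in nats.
0.1308 nats

KL divergence: D_KL(P||Q) = Σ p(x) log(p(x)/q(x))

Computing term by term:
  x=0: 1/4 × log_e[(1/4)/(1/6)] = 1/4 × 0.4055 = 0.1014
  x=1: 1/4 × log_e[(1/4)/(1/2)] = 1/4 × -0.6931 = -0.1733
  x=2: 1/2 × log_e[(1/2)/(1/3)] = 1/2 × 0.4055 = 0.2027

D_KL(P||Q) = 0.1308 nats

Note: KL divergence is always non-negative and equals 0 iff P = Q.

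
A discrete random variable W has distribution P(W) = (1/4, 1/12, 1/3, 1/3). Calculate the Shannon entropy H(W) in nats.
1.2861 nats

Shannon entropy is H(X) = -Σ p(x) log p(x).

For P = (1/4, 1/12, 1/3, 1/3):
H = -1/4 × log_e(1/4) -1/12 × log_e(1/12) -1/3 × log_e(1/3) -1/3 × log_e(1/3)
H = 1.2861 nats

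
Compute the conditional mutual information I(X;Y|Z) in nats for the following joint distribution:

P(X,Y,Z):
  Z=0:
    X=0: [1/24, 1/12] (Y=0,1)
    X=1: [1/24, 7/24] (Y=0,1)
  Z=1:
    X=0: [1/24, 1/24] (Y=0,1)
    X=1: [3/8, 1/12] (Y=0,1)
0.0297 nats

Conditional mutual information: I(X;Y|Z) = H(X|Z) + H(Y|Z) - H(X,Y|Z)

H(Z) = 0.6897
H(X,Z) = 1.1908 → H(X|Z) = 0.5011
H(Y,Z) = 1.1996 → H(Y|Z) = 0.5099
H(X,Y,Z) = 1.6710 → H(X,Y|Z) = 0.9813

I(X;Y|Z) = 0.5011 + 0.5099 - 0.9813 = 0.0297 nats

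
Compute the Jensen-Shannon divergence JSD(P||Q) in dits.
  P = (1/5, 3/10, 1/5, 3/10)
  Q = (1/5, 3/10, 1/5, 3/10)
0.0000 dits

Jensen-Shannon divergence is:
JSD(P||Q) = 0.5 × D_KL(P||M) + 0.5 × D_KL(Q||M)
where M = 0.5 × (P + Q) is the mixture distribution.

M = 0.5 × (1/5, 3/10, 1/5, 3/10) + 0.5 × (1/5, 3/10, 1/5, 3/10) = (1/5, 3/10, 1/5, 3/10)

D_KL(P||M) = 0.0000 dits
D_KL(Q||M) = 0.0000 dits

JSD(P||Q) = 0.5 × 0.0000 + 0.5 × 0.0000 = 0.0000 dits

Unlike KL divergence, JSD is symmetric and bounded: 0 ≤ JSD ≤ log(2).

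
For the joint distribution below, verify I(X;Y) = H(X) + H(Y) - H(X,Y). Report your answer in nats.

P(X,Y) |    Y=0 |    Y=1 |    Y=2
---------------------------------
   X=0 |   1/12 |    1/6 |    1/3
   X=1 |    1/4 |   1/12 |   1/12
I(X;Y) = 0.1241 nats

Mutual information has multiple equivalent forms:
- I(X;Y) = H(X) - H(X|Y)
- I(X;Y) = H(Y) - H(Y|X)
- I(X;Y) = H(X) + H(Y) - H(X,Y)

Computing all quantities:
H(X) = 0.6792, H(Y) = 1.0776, H(X,Y) = 1.6326
H(X|Y) = 0.5551, H(Y|X) = 0.9534

Verification:
H(X) - H(X|Y) = 0.6792 - 0.5551 = 0.1241
H(Y) - H(Y|X) = 1.0776 - 0.9534 = 0.1241
H(X) + H(Y) - H(X,Y) = 0.6792 + 1.0776 - 1.6326 = 0.1241

All forms give I(X;Y) = 0.1241 nats. ✓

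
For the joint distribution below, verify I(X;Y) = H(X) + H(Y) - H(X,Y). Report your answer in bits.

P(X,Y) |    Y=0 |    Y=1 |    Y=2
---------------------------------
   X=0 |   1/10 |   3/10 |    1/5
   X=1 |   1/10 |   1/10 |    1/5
I(X;Y) = 0.0464 bits

Mutual information has multiple equivalent forms:
- I(X;Y) = H(X) - H(X|Y)
- I(X;Y) = H(Y) - H(Y|X)
- I(X;Y) = H(X) + H(Y) - H(X,Y)

Computing all quantities:
H(X) = 0.9710, H(Y) = 1.5219, H(X,Y) = 2.4464
H(X|Y) = 0.9245, H(Y|X) = 1.4755

Verification:
H(X) - H(X|Y) = 0.9710 - 0.9245 = 0.0464
H(Y) - H(Y|X) = 1.5219 - 1.4755 = 0.0464
H(X) + H(Y) - H(X,Y) = 0.9710 + 1.5219 - 2.4464 = 0.0464

All forms give I(X;Y) = 0.0464 bits. ✓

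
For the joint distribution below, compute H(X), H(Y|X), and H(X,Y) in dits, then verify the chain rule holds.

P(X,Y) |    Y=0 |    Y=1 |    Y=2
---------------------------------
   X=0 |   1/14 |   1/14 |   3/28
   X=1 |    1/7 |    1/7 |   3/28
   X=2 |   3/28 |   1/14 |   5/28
H(X,Y) = 0.9325, H(X) = 0.4696, H(Y|X) = 0.4628 (all in dits)

Chain rule: H(X,Y) = H(X) + H(Y|X)

Left side — joint entropy directly:
H(X,Y) = -Σ p(x,y) log p(x,y) = 0.9325 dits

Right side — compute H(Y|X) from the conditional distributions:
P(X) = (1/4, 11/28, 5/14), so H(X) = 0.4696 dits
H(Y|X) = Σ_x P(X=x) · H(Y|X=x):
  P(Y|X=0) = (2/7, 2/7, 3/7), H(Y|X=0) = 0.4686, weight P(X=0) = 1/4
  P(Y|X=1) = (4/11, 4/11, 3/11), H(Y|X=1) = 0.4734, weight P(X=1) = 11/28
  P(Y|X=2) = (3/10, 1/5, 1/2), H(Y|X=2) = 0.4472, weight P(X=2) = 5/14
H(Y|X) = 0.4628 dits

H(X) + H(Y|X) = 0.4696 + 0.4628 = 0.9325 dits

Both sides equal 0.9325 dits. ✓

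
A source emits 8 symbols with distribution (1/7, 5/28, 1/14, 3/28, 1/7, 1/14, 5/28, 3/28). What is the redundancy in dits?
0.0228 dits

Redundancy measures how far a source is from maximum entropy:
R = H_max - H(X)

Maximum entropy for 8 symbols: H_max = log_10(8) = 0.9031 dits
Actual entropy: H(X) = 0.8803 dits
Redundancy: R = 0.9031 - 0.8803 = 0.0228 dits

This redundancy represents potential for compression: the source could be compressed by 0.0228 dits per symbol.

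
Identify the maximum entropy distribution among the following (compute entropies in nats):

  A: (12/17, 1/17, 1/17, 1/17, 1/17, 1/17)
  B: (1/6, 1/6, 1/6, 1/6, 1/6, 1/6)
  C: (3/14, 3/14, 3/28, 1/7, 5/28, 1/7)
B

For a discrete distribution over n outcomes, entropy is maximized by the uniform distribution.

Computing entropies:
H(A) = 1.0792 nats
H(B) = 1.7918 nats
H(C) = 1.7631 nats

The uniform distribution (where all probabilities equal 1/6) achieves the maximum entropy of log_e(6) = 1.7918 nats.

Distribution B has the highest entropy.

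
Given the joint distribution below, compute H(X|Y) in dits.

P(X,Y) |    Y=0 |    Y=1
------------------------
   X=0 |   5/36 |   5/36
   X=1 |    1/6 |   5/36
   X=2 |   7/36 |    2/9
0.4693 dits

Using the chain rule: H(X|Y) = H(X,Y) - H(Y)

First, compute H(X,Y) = 0.7704 dits

Marginal P(Y) = (1/2, 1/2)
H(Y) = 0.3010 dits

H(X|Y) = H(X,Y) - H(Y) = 0.7704 - 0.3010 = 0.4693 dits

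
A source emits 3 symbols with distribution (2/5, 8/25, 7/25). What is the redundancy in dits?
0.0048 dits

Redundancy measures how far a source is from maximum entropy:
R = H_max - H(X)

Maximum entropy for 3 symbols: H_max = log_10(3) = 0.4771 dits
Actual entropy: H(X) = 0.4723 dits
Redundancy: R = 0.4771 - 0.4723 = 0.0048 dits

This redundancy represents potential for compression: the source could be compressed by 0.0048 dits per symbol.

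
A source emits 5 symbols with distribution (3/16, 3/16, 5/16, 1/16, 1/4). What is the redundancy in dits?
0.0427 dits

Redundancy measures how far a source is from maximum entropy:
R = H_max - H(X)

Maximum entropy for 5 symbols: H_max = log_10(5) = 0.6990 dits
Actual entropy: H(X) = 0.6563 dits
Redundancy: R = 0.6990 - 0.6563 = 0.0427 dits

This redundancy represents potential for compression: the source could be compressed by 0.0427 dits per symbol.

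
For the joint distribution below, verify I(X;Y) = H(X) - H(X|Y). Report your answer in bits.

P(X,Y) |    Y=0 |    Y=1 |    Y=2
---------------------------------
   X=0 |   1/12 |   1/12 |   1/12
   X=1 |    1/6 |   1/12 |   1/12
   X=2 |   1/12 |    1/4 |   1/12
I(X;Y) = 0.0871 bits

Mutual information has multiple equivalent forms:
- I(X;Y) = H(X) - H(X|Y)
- I(X;Y) = H(Y) - H(Y|X)
- I(X;Y) = H(X) + H(Y) - H(X,Y)

Computing all quantities:
H(X) = 1.5546, H(Y) = 1.5546, H(X,Y) = 3.0221
H(X|Y) = 1.4675, H(Y|X) = 1.4675

Verification:
H(X) - H(X|Y) = 1.5546 - 1.4675 = 0.0871
H(Y) - H(Y|X) = 1.5546 - 1.4675 = 0.0871
H(X) + H(Y) - H(X,Y) = 1.5546 + 1.5546 - 3.0221 = 0.0871

All forms give I(X;Y) = 0.0871 bits. ✓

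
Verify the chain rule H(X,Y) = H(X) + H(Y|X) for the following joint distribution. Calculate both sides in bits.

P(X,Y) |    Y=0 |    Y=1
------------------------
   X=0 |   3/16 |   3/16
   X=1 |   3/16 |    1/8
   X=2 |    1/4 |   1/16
H(X,Y) = 2.4835, H(X) = 1.5794, H(Y|X) = 0.9040 (all in bits)

Chain rule: H(X,Y) = H(X) + H(Y|X)

Left side — joint entropy directly:
H(X,Y) = -Σ p(x,y) log p(x,y) = 2.4835 bits

Right side — compute H(Y|X) from the conditional distributions:
P(X) = (3/8, 5/16, 5/16), so H(X) = 1.5794 bits
H(Y|X) = Σ_x P(X=x) · H(Y|X=x):
  P(Y|X=0) = (1/2, 1/2), H(Y|X=0) = 1.0000, weight P(X=0) = 3/8
  P(Y|X=1) = (3/5, 2/5), H(Y|X=1) = 0.9710, weight P(X=1) = 5/16
  P(Y|X=2) = (4/5, 1/5), H(Y|X=2) = 0.7219, weight P(X=2) = 5/16
H(Y|X) = 0.9040 bits

H(X) + H(Y|X) = 1.5794 + 0.9040 = 2.4835 bits

Both sides equal 2.4835 bits. ✓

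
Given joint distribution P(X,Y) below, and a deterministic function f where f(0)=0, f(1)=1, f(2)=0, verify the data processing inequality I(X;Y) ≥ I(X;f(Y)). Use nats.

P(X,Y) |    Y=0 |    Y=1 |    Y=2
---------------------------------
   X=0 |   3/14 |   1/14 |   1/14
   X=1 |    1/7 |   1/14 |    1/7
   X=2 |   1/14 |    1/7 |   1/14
I(X;Y) = 0.0658, I(X;f(Y)) = 0.0428, inequality holds: 0.0658 ≥ 0.0428

Data Processing Inequality: For any Markov chain X → Y → Z, we have I(X;Y) ≥ I(X;Z).

Here Z = f(Y) is a deterministic function of Y, forming X → Y → Z.

Original I(X;Y) = 0.0658 nats

After applying f:
P(X,Z) where Z=f(Y):
- P(X,Z=0) = P(X,Y=0) + P(X,Y=2)
- P(X,Z=1) = P(X,Y=1)

I(X;Z) = I(X;f(Y)) = 0.0428 nats

Verification: 0.0658 ≥ 0.0428 ✓

Information cannot be created by processing; the function f can only lose information about X.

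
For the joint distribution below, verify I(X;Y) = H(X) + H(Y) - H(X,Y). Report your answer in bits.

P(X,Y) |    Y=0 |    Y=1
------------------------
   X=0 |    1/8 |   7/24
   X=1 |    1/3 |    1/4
I(X;Y) = 0.0531 bits

Mutual information has multiple equivalent forms:
- I(X;Y) = H(X) - H(X|Y)
- I(X;Y) = H(Y) - H(Y|X)
- I(X;Y) = H(X) + H(Y) - H(X,Y)

Computing all quantities:
H(X) = 0.9799, H(Y) = 0.9950, H(X,Y) = 1.9218
H(X|Y) = 0.9268, H(Y|X) = 0.9419

Verification:
H(X) - H(X|Y) = 0.9799 - 0.9268 = 0.0531
H(Y) - H(Y|X) = 0.9950 - 0.9419 = 0.0531
H(X) + H(Y) - H(X,Y) = 0.9799 + 0.9950 - 1.9218 = 0.0531

All forms give I(X;Y) = 0.0531 bits. ✓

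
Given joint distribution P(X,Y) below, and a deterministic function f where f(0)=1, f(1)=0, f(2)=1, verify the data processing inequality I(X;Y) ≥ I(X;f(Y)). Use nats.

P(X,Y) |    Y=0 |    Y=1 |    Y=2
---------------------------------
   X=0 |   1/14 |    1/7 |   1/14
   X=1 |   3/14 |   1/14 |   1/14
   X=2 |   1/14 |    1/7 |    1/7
I(X;Y) = 0.0802, I(X;f(Y)) = 0.0346, inequality holds: 0.0802 ≥ 0.0346

Data Processing Inequality: For any Markov chain X → Y → Z, we have I(X;Y) ≥ I(X;Z).

Here Z = f(Y) is a deterministic function of Y, forming X → Y → Z.

Original I(X;Y) = 0.0802 nats

After applying f:
P(X,Z) where Z=f(Y):
- P(X,Z=0) = P(X,Y=1)
- P(X,Z=1) = P(X,Y=0) + P(X,Y=2)

I(X;Z) = I(X;f(Y)) = 0.0346 nats

Verification: 0.0802 ≥ 0.0346 ✓

Information cannot be created by processing; the function f can only lose information about X.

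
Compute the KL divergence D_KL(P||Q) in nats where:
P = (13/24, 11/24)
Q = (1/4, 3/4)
0.1931 nats

KL divergence: D_KL(P||Q) = Σ p(x) log(p(x)/q(x))

Computing term by term:
  x=0: 13/24 × log_e[(13/24)/(1/4)] = 13/24 × 0.7732 = 0.4188
  x=1: 11/24 × log_e[(11/24)/(3/4)] = 11/24 × -0.4925 = -0.2257

D_KL(P||Q) = 0.1931 nats

Note: KL divergence is always non-negative and equals 0 iff P = Q.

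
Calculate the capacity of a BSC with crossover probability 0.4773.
0.0015 bits

For a binary symmetric channel (BSC) with error probability p:
Capacity C = 1 - H(p) bits per symbol

where H(p) = -p log₂(p) - (1-p) log₂(1-p) is the binary entropy function.

H(0.4773) = 0.9985 bits
C = 1 - 0.9985 = 0.0015 bits per symbol

This means we can reliably transmit up to 0.0015 bits of information per channel use.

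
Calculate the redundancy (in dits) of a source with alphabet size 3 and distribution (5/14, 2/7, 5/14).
0.0023 dits

Redundancy measures how far a source is from maximum entropy:
R = H_max - H(X)

Maximum entropy for 3 symbols: H_max = log_10(3) = 0.4771 dits
Actual entropy: H(X) = 0.4748 dits
Redundancy: R = 0.4771 - 0.4748 = 0.0023 dits

This redundancy represents potential for compression: the source could be compressed by 0.0023 dits per symbol.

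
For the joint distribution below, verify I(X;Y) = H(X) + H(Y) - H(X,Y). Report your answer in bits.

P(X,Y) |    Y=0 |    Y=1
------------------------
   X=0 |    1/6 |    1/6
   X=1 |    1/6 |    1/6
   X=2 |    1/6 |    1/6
I(X;Y) = 0.0000 bits

Mutual information has multiple equivalent forms:
- I(X;Y) = H(X) - H(X|Y)
- I(X;Y) = H(Y) - H(Y|X)
- I(X;Y) = H(X) + H(Y) - H(X,Y)

Computing all quantities:
H(X) = 1.5850, H(Y) = 1.0000, H(X,Y) = 2.5850
H(X|Y) = 1.5850, H(Y|X) = 1.0000

Verification:
H(X) - H(X|Y) = 1.5850 - 1.5850 = 0.0000
H(Y) - H(Y|X) = 1.0000 - 1.0000 = 0.0000
H(X) + H(Y) - H(X,Y) = 1.5850 + 1.0000 - 2.5850 = 0.0000

All forms give I(X;Y) = 0.0000 bits. ✓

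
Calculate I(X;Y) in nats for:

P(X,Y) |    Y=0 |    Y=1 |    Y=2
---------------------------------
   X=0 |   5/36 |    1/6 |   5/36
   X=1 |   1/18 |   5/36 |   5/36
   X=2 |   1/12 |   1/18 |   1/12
0.0217 nats

Mutual information: I(X;Y) = H(X) + H(Y) - H(X,Y)

Marginals:
P(X) = (4/9, 1/3, 2/9), H(X) = 1.0609 nats
P(Y) = (5/18, 13/36, 13/36), H(Y) = 1.0914 nats

Joint entropy: H(X,Y) = 2.1306 nats

I(X;Y) = 1.0609 + 1.0914 - 2.1306 = 0.0217 nats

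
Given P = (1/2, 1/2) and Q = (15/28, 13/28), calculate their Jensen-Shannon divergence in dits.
0.0003 dits

Jensen-Shannon divergence is:
JSD(P||Q) = 0.5 × D_KL(P||M) + 0.5 × D_KL(Q||M)
where M = 0.5 × (P + Q) is the mixture distribution.

M = 0.5 × (1/2, 1/2) + 0.5 × (15/28, 13/28) = (0.517857, 0.482143)

D_KL(P||M) = 0.0003 dits
D_KL(Q||M) = 0.0003 dits

JSD(P||Q) = 0.5 × 0.0003 + 0.5 × 0.0003 = 0.0003 dits

Unlike KL divergence, JSD is symmetric and bounded: 0 ≤ JSD ≤ log(2).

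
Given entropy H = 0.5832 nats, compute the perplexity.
1.7918

Perplexity is e^H (or exp(H) for natural log).

H = 0.5832 nats
Perplexity = e^0.5832 = 1.7918

Interpretation: The model's uncertainty is equivalent to choosing uniformly among 1.8 options.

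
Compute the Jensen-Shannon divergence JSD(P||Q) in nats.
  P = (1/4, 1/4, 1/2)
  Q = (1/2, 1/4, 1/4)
0.0425 nats

Jensen-Shannon divergence is:
JSD(P||Q) = 0.5 × D_KL(P||M) + 0.5 × D_KL(Q||M)
where M = 0.5 × (P + Q) is the mixture distribution.

M = 0.5 × (1/4, 1/4, 1/2) + 0.5 × (1/2, 1/4, 1/4) = (3/8, 1/4, 3/8)

D_KL(P||M) = 0.0425 nats
D_KL(Q||M) = 0.0425 nats

JSD(P||Q) = 0.5 × 0.0425 + 0.5 × 0.0425 = 0.0425 nats

Unlike KL divergence, JSD is symmetric and bounded: 0 ≤ JSD ≤ log(2).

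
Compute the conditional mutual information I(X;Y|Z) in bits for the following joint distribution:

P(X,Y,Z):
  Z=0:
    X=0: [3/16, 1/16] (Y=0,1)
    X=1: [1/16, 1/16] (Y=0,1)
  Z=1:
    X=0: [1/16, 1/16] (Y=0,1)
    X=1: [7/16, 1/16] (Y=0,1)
0.0710 bits

Conditional mutual information: I(X;Y|Z) = H(X|Z) + H(Y|Z) - H(X,Y|Z)

H(Z) = 0.9544
H(X,Z) = 1.7500 → H(X|Z) = 0.7956
H(Y,Z) = 1.7500 → H(Y|Z) = 0.7956
H(X,Y,Z) = 2.4746 → H(X,Y|Z) = 1.5202

I(X;Y|Z) = 0.7956 + 0.7956 - 1.5202 = 0.0710 bits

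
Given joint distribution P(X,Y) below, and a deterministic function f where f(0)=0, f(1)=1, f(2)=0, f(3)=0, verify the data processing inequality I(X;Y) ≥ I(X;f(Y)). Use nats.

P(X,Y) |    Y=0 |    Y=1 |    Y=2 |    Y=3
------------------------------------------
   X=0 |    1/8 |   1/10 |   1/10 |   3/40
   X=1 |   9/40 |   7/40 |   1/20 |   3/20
I(X;Y) = 0.0259, I(X;f(Y)) = 0.0011, inequality holds: 0.0259 ≥ 0.0011

Data Processing Inequality: For any Markov chain X → Y → Z, we have I(X;Y) ≥ I(X;Z).

Here Z = f(Y) is a deterministic function of Y, forming X → Y → Z.

Original I(X;Y) = 0.0259 nats

After applying f:
P(X,Z) where Z=f(Y):
- P(X,Z=0) = P(X,Y=0) + P(X,Y=2) + P(X,Y=3)
- P(X,Z=1) = P(X,Y=1)

I(X;Z) = I(X;f(Y)) = 0.0011 nats

Verification: 0.0259 ≥ 0.0011 ✓

Information cannot be created by processing; the function f can only lose information about X.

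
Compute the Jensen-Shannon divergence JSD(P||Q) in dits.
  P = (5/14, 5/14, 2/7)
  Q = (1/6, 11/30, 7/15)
0.0125 dits

Jensen-Shannon divergence is:
JSD(P||Q) = 0.5 × D_KL(P||M) + 0.5 × D_KL(Q||M)
where M = 0.5 × (P + Q) is the mixture distribution.

M = 0.5 × (5/14, 5/14, 2/7) + 0.5 × (1/6, 11/30, 7/15) = (0.261905, 0.361905, 0.37619)

D_KL(P||M) = 0.0119 dits
D_KL(Q||M) = 0.0130 dits

JSD(P||Q) = 0.5 × 0.0119 + 0.5 × 0.0130 = 0.0125 dits

Unlike KL divergence, JSD is symmetric and bounded: 0 ≤ JSD ≤ log(2).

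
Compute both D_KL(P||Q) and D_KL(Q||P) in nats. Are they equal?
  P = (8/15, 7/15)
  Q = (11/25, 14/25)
D_KL(P||Q) = 0.0175, D_KL(Q||P) = 0.0175

KL divergence is not symmetric: D_KL(P||Q) ≠ D_KL(Q||P) in general.

D_KL(P||Q) = 0.0175 nats
D_KL(Q||P) = 0.0175 nats

In this case they happen to be equal (to 4 decimal places).

This asymmetry is why KL divergence is not a true distance metric.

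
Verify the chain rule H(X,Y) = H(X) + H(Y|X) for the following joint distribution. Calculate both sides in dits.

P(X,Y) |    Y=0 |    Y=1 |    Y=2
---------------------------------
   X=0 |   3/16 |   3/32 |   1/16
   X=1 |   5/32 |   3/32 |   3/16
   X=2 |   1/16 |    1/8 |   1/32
H(X,Y) = 0.9018, H(X) = 0.4609, H(Y|X) = 0.4409 (all in dits)

Chain rule: H(X,Y) = H(X) + H(Y|X)

Left side — joint entropy directly:
H(X,Y) = -Σ p(x,y) log p(x,y) = 0.9018 dits

Right side — compute H(Y|X) from the conditional distributions:
P(X) = (11/32, 7/16, 7/32), so H(X) = 0.4609 dits
H(Y|X) = Σ_x P(X=x) · H(Y|X=x):
  P(Y|X=0) = (6/11, 3/11, 2/11), H(Y|X=0) = 0.4321, weight P(X=0) = 11/32
  P(Y|X=1) = (5/14, 3/14, 3/7), H(Y|X=1) = 0.4608, weight P(X=1) = 7/16
  P(Y|X=2) = (2/7, 4/7, 1/7), H(Y|X=2) = 0.4151, weight P(X=2) = 7/32
H(Y|X) = 0.4409 dits

H(X) + H(Y|X) = 0.4609 + 0.4409 = 0.9018 dits

Both sides equal 0.9018 dits. ✓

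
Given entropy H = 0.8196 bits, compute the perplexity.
1.7649

Perplexity is 2^H (or exp(H) for natural log).

H = 0.8196 bits
Perplexity = 2^0.8196 = 1.7649

Interpretation: The model's uncertainty is equivalent to choosing uniformly among 1.8 options.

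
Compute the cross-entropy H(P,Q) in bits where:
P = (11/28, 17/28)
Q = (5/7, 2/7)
1.2880 bits

Cross-entropy: H(P,Q) = -Σ p(x) log q(x)

Alternatively: H(P,Q) = H(P) + D_KL(P||Q)
H(P) = 0.9666 bits
D_KL(P||Q) = 0.3214 bits

H(P,Q) = 0.9666 + 0.3214 = 1.2880 bits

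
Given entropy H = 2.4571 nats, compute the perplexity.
11.6709

Perplexity is e^H (or exp(H) for natural log).

H = 2.4571 nats
Perplexity = e^2.4571 = 11.6709

Interpretation: The model's uncertainty is equivalent to choosing uniformly among 11.7 options.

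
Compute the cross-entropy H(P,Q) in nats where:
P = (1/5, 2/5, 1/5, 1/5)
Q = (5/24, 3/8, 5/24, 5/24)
1.3335 nats

Cross-entropy: H(P,Q) = -Σ p(x) log q(x)

Alternatively: H(P,Q) = H(P) + D_KL(P||Q)
H(P) = 1.3322 nats
D_KL(P||Q) = 0.0013 nats

H(P,Q) = 1.3322 + 0.0013 = 1.3335 nats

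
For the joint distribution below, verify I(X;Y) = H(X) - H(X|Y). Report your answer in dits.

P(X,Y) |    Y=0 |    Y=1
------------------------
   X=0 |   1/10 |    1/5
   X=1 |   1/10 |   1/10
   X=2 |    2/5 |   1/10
I(X;Y) = 0.0405 dits

Mutual information has multiple equivalent forms:
- I(X;Y) = H(X) - H(X|Y)
- I(X;Y) = H(Y) - H(Y|X)
- I(X;Y) = H(X) + H(Y) - H(X,Y)

Computing all quantities:
H(X) = 0.4472, H(Y) = 0.2923, H(X,Y) = 0.6990
H(X|Y) = 0.4067, H(Y|X) = 0.2518

Verification:
H(X) - H(X|Y) = 0.4472 - 0.4067 = 0.0405
H(Y) - H(Y|X) = 0.2923 - 0.2518 = 0.0405
H(X) + H(Y) - H(X,Y) = 0.4472 + 0.2923 - 0.6990 = 0.0405

All forms give I(X;Y) = 0.0405 dits. ✓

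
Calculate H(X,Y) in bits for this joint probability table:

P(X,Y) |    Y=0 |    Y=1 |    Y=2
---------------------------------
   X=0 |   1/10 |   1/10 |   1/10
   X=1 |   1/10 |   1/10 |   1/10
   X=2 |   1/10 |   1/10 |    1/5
3.1219 bits

Joint entropy is H(X,Y) = -Σ_{x,y} p(x,y) log p(x,y).

Summing over all non-zero entries:
H(X,Y) = -[1/10·log_2(1/10) + 1/10·log_2(1/10) + 1/10·log_2(1/10) + 1/10·log_2(1/10) + 1/10·log_2(1/10) + 1/10·log_2(1/10) + 1/10·log_2(1/10) + 1/10·log_2(1/10) + 1/5·log_2(1/5)]
H(X,Y) = 3.1219 bits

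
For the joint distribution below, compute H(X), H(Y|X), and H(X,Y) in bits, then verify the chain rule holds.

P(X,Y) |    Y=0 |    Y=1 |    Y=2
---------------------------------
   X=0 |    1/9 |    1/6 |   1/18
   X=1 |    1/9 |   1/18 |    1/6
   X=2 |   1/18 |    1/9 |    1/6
H(X,Y) = 3.0441, H(X) = 1.5850, H(Y|X) = 1.4591 (all in bits)

Chain rule: H(X,Y) = H(X) + H(Y|X)

Left side — joint entropy directly:
H(X,Y) = -Σ p(x,y) log p(x,y) = 3.0441 bits

Right side — compute H(Y|X) from the conditional distributions:
P(X) = (1/3, 1/3, 1/3), so H(X) = 1.5850 bits
H(Y|X) = Σ_x P(X=x) · H(Y|X=x):
  P(Y|X=0) = (1/3, 1/2, 1/6), H(Y|X=0) = 1.4591, weight P(X=0) = 1/3
  P(Y|X=1) = (1/3, 1/6, 1/2), H(Y|X=1) = 1.4591, weight P(X=1) = 1/3
  P(Y|X=2) = (1/6, 1/3, 1/2), H(Y|X=2) = 1.4591, weight P(X=2) = 1/3
H(Y|X) = 1.4591 bits

H(X) + H(Y|X) = 1.5850 + 1.4591 = 3.0441 bits

Both sides equal 3.0441 bits. ✓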